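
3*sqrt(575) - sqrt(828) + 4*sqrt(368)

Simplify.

25*sqrt(23)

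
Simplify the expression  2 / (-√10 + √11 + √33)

(-17*√10 - 6*√33 + 16*√11 + 11*√30)/74

Group as (√11 + √33) - √10; multiply by (√11 + √33) + √10, then rationalise the remaining surd.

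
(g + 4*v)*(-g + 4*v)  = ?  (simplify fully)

Difference of squares with P = 4*v, Q = g.

-g^2 + 16*v^2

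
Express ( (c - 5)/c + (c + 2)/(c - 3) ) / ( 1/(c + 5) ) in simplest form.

(2*c³ + 4*c² - 15*c + 75)/(c² - 3*c)

Numerator: (c - 5)/c + (c + 2)/(c - 3) = (2*c² - 6*c + 15)/(c² - 3*c)
Denominator: 1/(c + 5) = 1/(c + 5)
Divide: ((2*c² - 6*c + 15)/(c² - 3*c)) · (c + 5) = (2*c³ + 4*c² - 15*c + 75)/(c² - 3*c)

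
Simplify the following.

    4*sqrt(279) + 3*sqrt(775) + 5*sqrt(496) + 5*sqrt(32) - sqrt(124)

4*sqrt(279) = 12*sqrt(31); 3*sqrt(775) = 15*sqrt(31); 5*sqrt(496) = 20*sqrt(31); 5*sqrt(32) = 20*sqrt(2); sqrt(124) = 2*sqrt(31)

20*sqrt(2) + 45*sqrt(31)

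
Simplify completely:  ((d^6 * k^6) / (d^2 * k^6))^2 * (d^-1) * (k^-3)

d^7/k^3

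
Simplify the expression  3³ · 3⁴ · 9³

3^13

3³ = 3^3; 3⁴ = 3^4; 9³ = 3^6
Combine exponents: 3^13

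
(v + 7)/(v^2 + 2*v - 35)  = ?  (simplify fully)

1/(v - 5)

Factor: v^2 + 2*v - 35 = (v - 5)*(v + 7)
Cancel the common factor (v + 7).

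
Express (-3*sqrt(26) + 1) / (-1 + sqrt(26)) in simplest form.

Multiply numerator and denominator by -sqrt(26) - 1.
Denominator becomes -25; numerator becomes 2*sqrt(26) + 77.

(-77 - 2*sqrt(26))/25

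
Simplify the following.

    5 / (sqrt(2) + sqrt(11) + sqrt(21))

Group as (sqrt(2) + sqrt(21)) + sqrt(11); multiply by (sqrt(2) + sqrt(21)) - sqrt(11), then rationalise the remaining surd.

(-5*sqrt(462) - 20*sqrt(21) + 30*sqrt(11) + 75*sqrt(2))/12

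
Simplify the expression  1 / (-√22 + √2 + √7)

Group as (√2 + √7) - √22; multiply by (√2 + √7) + √22, then rationalise the remaining surd.

(-13*√22 - 17*√7 - 27*√2 - 4*√77)/113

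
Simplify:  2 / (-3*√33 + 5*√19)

Multiply numerator and denominator by 3*√33 + 5*√19.
Denominator becomes 178; numerator becomes 6*√33 + 10*√19.

(3*√33 + 5*√19)/89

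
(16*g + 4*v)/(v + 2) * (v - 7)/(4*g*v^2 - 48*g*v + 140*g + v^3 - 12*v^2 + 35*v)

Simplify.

4/(v^2 - 3*v - 10)

Factor: 16*g + 4*v = 4*(4*g + v);  4*g*v^2 - 48*g*v + 140*g + v^3 - 12*v^2 + 35*v = (4*g + v)*(v - 5)*(v - 7)
Cancel the common factors (4*g + v), (v - 7).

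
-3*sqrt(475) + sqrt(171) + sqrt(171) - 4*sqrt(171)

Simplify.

-21*sqrt(19)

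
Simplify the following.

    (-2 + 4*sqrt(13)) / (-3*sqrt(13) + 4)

(-148 - 10*sqrt(13))/101

Multiply numerator and denominator by 4 + 3*sqrt(13).
Denominator becomes -101; numerator becomes 10*sqrt(13) + 148.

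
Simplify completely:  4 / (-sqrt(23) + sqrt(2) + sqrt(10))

(-44*sqrt(23) - 60*sqrt(10) - 124*sqrt(2) - 16*sqrt(115))/41

Group as (sqrt(2) + sqrt(10)) - sqrt(23); multiply by (sqrt(2) + sqrt(10)) + sqrt(23), then rationalise the remaining surd.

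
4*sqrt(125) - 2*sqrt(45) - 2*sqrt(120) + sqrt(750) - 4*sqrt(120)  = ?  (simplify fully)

4*sqrt(125) = 20*sqrt(5); 2*sqrt(45) = 6*sqrt(5); 2*sqrt(120) = 4*sqrt(30); sqrt(750) = 5*sqrt(30); 4*sqrt(120) = 8*sqrt(30)

-7*sqrt(30) + 14*sqrt(5)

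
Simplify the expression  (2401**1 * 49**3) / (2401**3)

7**(-2)

2401**1 = 7**4; 49**3 = 7**6; 2401**3 = 7**12
Combine exponents: 7**(-2)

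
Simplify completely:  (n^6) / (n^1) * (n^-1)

n^4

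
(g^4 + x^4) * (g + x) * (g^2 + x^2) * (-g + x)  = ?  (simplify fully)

-g^8 + x^8

Pair the conjugate factors: (x+g)(x-g) = -g^2 + x^2, then repeat with the next factor.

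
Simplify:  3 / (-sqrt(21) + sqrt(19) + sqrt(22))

Group as (sqrt(19) + sqrt(22)) - sqrt(21); multiply by (sqrt(19) + sqrt(22)) + sqrt(21), then rationalise the remaining surd.

(-10*sqrt(21) + 9*sqrt(22) + 12*sqrt(19) + sqrt(8778))/212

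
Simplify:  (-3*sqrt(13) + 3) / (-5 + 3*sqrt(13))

Multiply numerator and denominator by -3*sqrt(13) - 5.
Denominator becomes -92; numerator becomes 6*sqrt(13) + 102.

(-51 - 3*sqrt(13))/46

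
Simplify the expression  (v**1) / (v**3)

Quotient: (v**-2)

v**(-2)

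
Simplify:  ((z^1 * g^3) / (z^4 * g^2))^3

g^3/z^9

Inside the bracket: (z^-3) * g^1
Raise to the power 3: (z^-9) * g^3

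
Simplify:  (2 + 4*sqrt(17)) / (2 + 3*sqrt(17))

(-2*sqrt(17) + 200)/149

Multiply numerator and denominator by -3*sqrt(17) + 2.
Denominator becomes -149; numerator becomes -200 + 2*sqrt(17).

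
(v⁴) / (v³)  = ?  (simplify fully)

v

Quotient: v¹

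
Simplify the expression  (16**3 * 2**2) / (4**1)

2**12

16**3 = 2**12; 2**2 = 2**2; 4**1 = 2**2
Combine exponents: 2**12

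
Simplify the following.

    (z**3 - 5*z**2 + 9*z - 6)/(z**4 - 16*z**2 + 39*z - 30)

Factor: z**3 - 5*z**2 + 9*z - 6 = (z**2 - 3*z + 3)*(z - 2);  z**4 - 16*z**2 + 39*z - 30 = (z**2 - 3*z + 3)*(z + 5)*(z - 2)
Cancel the common factors (z**2 - 3*z + 3), (z - 2).

1/(z + 5)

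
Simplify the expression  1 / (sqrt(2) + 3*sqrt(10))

(-sqrt(2) + 3*sqrt(10))/88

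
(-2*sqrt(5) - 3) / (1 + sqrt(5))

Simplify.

(-7 - sqrt(5))/4

Multiply numerator and denominator by -sqrt(5) + 1.
Denominator becomes -4; numerator becomes sqrt(5) + 7.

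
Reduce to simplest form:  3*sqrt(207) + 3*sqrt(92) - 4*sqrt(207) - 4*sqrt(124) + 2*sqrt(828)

-8*sqrt(31) + 15*sqrt(23)

3*sqrt(207) = 9*sqrt(23); 3*sqrt(92) = 6*sqrt(23); 4*sqrt(207) = 12*sqrt(23); 4*sqrt(124) = 8*sqrt(31); 2*sqrt(828) = 12*sqrt(23)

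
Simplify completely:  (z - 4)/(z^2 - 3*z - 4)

1/(z + 1)

Factor: z^2 - 3*z - 4 = (z + 1)*(z - 4)
Cancel the common factor (z - 4).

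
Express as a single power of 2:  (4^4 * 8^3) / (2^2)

4^4 = 2^8; 8^3 = 2^9; 2^2 = 2^2
Combine exponents: 2^15

2^15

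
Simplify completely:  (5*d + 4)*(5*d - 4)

25*d**2 - 16

(5*d)**2 - (4)**2 = 25*d**2 - 16.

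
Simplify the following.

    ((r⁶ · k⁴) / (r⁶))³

k^12

Inside the bracket: k⁴
Raise to the power 3: k^12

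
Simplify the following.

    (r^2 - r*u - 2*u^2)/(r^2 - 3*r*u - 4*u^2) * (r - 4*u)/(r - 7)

Factor: r^2 - r*u - 2*u^2 = (r + u)*(r - 2*u);  r^2 - 3*r*u - 4*u^2 = (r - 4*u)*(r + u)
Cancel the common factors (r + u), (r - 4*u).

(r - 2*u)/(r - 7)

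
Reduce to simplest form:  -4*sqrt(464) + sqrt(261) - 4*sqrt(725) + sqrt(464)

4*sqrt(464) = 16*sqrt(29); sqrt(261) = 3*sqrt(29); 4*sqrt(725) = 20*sqrt(29); sqrt(464) = 4*sqrt(29)
Combine: (-16 + 3 - 20 + 4)·sqrt(29) = -29*sqrt(29)

-29*sqrt(29)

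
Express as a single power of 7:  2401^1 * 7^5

2401^1 = 7^4; 7^5 = 7^5
Combine exponents: 7^9

7^9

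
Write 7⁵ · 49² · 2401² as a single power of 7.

7^17

7⁵ = 7^5; 49² = 7^4; 2401² = 7^8
Combine exponents: 7^17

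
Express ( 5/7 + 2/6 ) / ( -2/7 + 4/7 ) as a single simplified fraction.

Numerator: 5/7 + 2/6 = 22/21
Denominator: -2/7 + 4/7 = 2/7
Divide: (22/21) · (7/2) = 11/3

11/3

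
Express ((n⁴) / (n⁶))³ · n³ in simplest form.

Inside the bracket: (n^-2)
Raise to the power 3: (n^-6)
Multiply by n³: add exponents.

n^(-3)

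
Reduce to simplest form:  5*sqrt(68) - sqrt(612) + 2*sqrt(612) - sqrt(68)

5*sqrt(68) = 10*sqrt(17); sqrt(612) = 6*sqrt(17); 2*sqrt(612) = 12*sqrt(17); sqrt(68) = 2*sqrt(17)
Combine: (10 - 6 + 12 - 2)·sqrt(17) = 14*sqrt(17)

14*sqrt(17)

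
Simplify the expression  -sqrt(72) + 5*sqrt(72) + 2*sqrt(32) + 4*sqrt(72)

56*sqrt(2)

sqrt(72) = 6*sqrt(2); 5*sqrt(72) = 30*sqrt(2); 2*sqrt(32) = 8*sqrt(2); 4*sqrt(72) = 24*sqrt(2)
Combine: (-6 + 30 + 8 + 24)·sqrt(2) = 56*sqrt(2)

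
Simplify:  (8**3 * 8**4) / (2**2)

8**3 = 2**9; 8**4 = 2**12; 2**2 = 2**2
Combine exponents: 2**19

2**19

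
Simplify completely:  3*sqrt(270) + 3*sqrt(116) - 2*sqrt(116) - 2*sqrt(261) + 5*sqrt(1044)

9*sqrt(30) + 26*sqrt(29)

3*sqrt(270) = 9*sqrt(30); 3*sqrt(116) = 6*sqrt(29); 2*sqrt(116) = 4*sqrt(29); 2*sqrt(261) = 6*sqrt(29); 5*sqrt(1044) = 30*sqrt(29)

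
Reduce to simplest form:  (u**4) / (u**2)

u**2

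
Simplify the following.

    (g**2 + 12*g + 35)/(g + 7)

Factor: g**2 + 12*g + 35 = (g + 5)*(g + 7)
Cancel the common factor (g + 7).

g + 5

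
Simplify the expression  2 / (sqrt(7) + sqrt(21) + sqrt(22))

Group as (sqrt(7) + sqrt(22)) + sqrt(21); multiply by (sqrt(7) + sqrt(22)) - sqrt(21), then rationalise the remaining surd.

(-7*sqrt(66) + 3*sqrt(22) + 4*sqrt(21) + 18*sqrt(7))/138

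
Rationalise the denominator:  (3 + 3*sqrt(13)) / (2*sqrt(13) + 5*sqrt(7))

Multiply numerator and denominator by -5*sqrt(7) + 2*sqrt(13).
Denominator becomes -123; numerator becomes -15*sqrt(91) - 15*sqrt(7) + 6*sqrt(13) + 78.

(-26 - 2*sqrt(13) + 5*sqrt(7) + 5*sqrt(91))/41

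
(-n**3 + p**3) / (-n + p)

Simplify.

n**2 + n*p + p**2

Factor as (a-b)(a**2+ab+b**2) with a=p, b=n.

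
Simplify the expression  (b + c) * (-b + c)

Telescope via difference of squares: (c+b)(c-b) = -b^2 + c^2.

-b^2 + c^2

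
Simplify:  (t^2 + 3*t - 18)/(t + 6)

Factor: t^2 + 3*t - 18 = (t - 3)*(t + 6)
Cancel the common factor (t + 6).

t - 3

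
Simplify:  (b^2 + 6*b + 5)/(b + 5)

Factor: b^2 + 6*b + 5 = (b + 1)*(b + 5)
Cancel the common factor (b + 5).

b + 1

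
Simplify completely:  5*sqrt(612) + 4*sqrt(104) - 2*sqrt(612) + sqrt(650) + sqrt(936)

18*sqrt(17) + 19*sqrt(26)

5*sqrt(612) = 30*sqrt(17); 4*sqrt(104) = 8*sqrt(26); 2*sqrt(612) = 12*sqrt(17); sqrt(650) = 5*sqrt(26); sqrt(936) = 6*sqrt(26)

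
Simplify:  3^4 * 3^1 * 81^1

3^4 = 3^4; 3^1 = 3^1; 81^1 = 3^4
Combine exponents: 3^9

3^9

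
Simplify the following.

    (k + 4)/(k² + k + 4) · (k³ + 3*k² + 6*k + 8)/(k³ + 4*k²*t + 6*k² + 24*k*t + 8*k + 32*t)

Factor: k³ + 3*k² + 6*k + 8 = (k + 2)·(k² + k + 4);  k³ + 4*k²*t + 6*k² + 24*k*t + 8*k + 32*t = (k + 2)·(k + 4)·(k + 4*t)
Cancel the common factors (k² + k + 4), (k + 4), (k + 2).

1/(k + 4*t)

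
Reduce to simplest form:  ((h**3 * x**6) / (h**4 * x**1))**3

Inside the bracket: (h**-1) * x**5
Raise to the power 3: (h**-3) * x**15

x**15/h**3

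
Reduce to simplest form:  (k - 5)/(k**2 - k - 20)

1/(k + 4)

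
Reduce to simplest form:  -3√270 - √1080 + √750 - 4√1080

3√270 = 9*√30; √1080 = 6*√30; √750 = 5*√30; 4√1080 = 24*√30
Combine: (-9 - 6 + 5 - 24)·√30 = -34*√30

-34*√30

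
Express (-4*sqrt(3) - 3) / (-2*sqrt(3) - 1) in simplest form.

(2*sqrt(3) + 21)/11

Multiply numerator and denominator by -1 + 2*sqrt(3).
Denominator becomes -11; numerator becomes -21 - 2*sqrt(3).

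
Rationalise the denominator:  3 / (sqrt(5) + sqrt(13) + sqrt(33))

(-6*sqrt(2145) - 45*sqrt(33) + 75*sqrt(13) + 123*sqrt(5))/35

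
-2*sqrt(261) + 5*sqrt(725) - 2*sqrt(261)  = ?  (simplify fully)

2*sqrt(261) = 6*sqrt(29); 5*sqrt(725) = 25*sqrt(29); 2*sqrt(261) = 6*sqrt(29)
Combine: (-6 + 25 - 6)·sqrt(29) = 13*sqrt(29)

13*sqrt(29)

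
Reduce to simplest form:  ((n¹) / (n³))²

n^(-4)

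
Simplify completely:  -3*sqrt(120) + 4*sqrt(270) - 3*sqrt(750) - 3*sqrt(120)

3*sqrt(120) = 6*sqrt(30); 4*sqrt(270) = 12*sqrt(30); 3*sqrt(750) = 15*sqrt(30); 3*sqrt(120) = 6*sqrt(30)
Combine: (-6 + 12 - 15 - 6)·sqrt(30) = -15*sqrt(30)

-15*sqrt(30)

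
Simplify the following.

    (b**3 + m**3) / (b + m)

b**2 - b*m + m**2

Factor as (a+b)(a**2-ab+b**2) with a=m, b=b.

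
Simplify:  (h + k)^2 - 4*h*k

(h - k)^2

Expand the square and combine the 4*h*k term.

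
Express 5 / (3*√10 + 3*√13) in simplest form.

(-5*√10 + 5*√13)/9

Multiply numerator and denominator by -3*√10 + 3*√13.
Denominator becomes 27; numerator becomes -15*√10 + 15*√13.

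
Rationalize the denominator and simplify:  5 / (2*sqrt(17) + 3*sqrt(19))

(-10*sqrt(17) + 15*sqrt(19))/103

Multiply numerator and denominator by -3*sqrt(19) + 2*sqrt(17).
Denominator becomes -103; numerator becomes -15*sqrt(19) + 10*sqrt(17).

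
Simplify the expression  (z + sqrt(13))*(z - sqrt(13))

Product of conjugates: (P+Q)(P-Q) = P**2 - Q**2.

z**2 - 13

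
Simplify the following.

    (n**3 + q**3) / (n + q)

Apply the sum-of-cubes factorisation and cancel (n + q).

n**2 - n*q + q**2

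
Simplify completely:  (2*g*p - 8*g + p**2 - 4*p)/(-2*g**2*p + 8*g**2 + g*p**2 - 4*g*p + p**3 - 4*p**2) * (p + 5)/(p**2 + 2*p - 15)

1/(-g*p + 3*g + p**2 - 3*p)

Factor: 2*g*p - 8*g + p**2 - 4*p = (p - 4)*(2*g + p);  -2*g**2*p + 8*g**2 + g*p**2 - 4*g*p + p**3 - 4*p**2 = (p - 4)*(2*g + p)*(-g + p);  p**2 + 2*p - 15 = (p + 5)*(p - 3)
Cancel the common factors (2*g + p), (p - 4), (p + 5).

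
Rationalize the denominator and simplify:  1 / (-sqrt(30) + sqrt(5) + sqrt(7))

(-9*sqrt(30) - 14*sqrt(7) - 16*sqrt(5) - 5*sqrt(42))/92

Group as (sqrt(5) + sqrt(7)) - sqrt(30); multiply by (sqrt(5) + sqrt(7)) + sqrt(30), then rationalise the remaining surd.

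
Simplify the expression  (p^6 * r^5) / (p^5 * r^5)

p

Quotient: p^1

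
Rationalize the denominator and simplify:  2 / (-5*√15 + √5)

Multiply numerator and denominator by √5 + 5*√15.
Denominator becomes -370; numerator becomes 2*√5 + 10*√15.

(-5*√15 - √5)/185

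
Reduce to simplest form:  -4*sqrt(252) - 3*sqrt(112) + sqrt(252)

4*sqrt(252) = 24*sqrt(7); 3*sqrt(112) = 12*sqrt(7); sqrt(252) = 6*sqrt(7)
Combine: (-24 - 12 + 6)·sqrt(7) = -30*sqrt(7)

-30*sqrt(7)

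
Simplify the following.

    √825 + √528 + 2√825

19*√33

√825 = 5*√33; √528 = 4*√33; 2√825 = 10*√33
Combine: (5 + 4 + 10)·√33 = 19*√33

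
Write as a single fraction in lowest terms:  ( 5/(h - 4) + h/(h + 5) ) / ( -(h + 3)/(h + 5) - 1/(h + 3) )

Numerator: 5/(h - 4) + h/(h + 5) = (h² + h + 25)/(h² + h - 20)
Denominator: -(h + 3)/(h + 5) - 1/(h + 3) = (-h² - 7*h - 14)/(h² + 8*h + 15)
Divide: ((h² + h + 25)/(h² + h - 20)) · ((h² + 8*h + 15)/(-h² - 7*h - 14)) = (-h³ - 4*h² - 28*h - 75)/(h³ + 3*h² - 14*h - 56)

(-h³ - 4*h² - 28*h - 75)/(h³ + 3*h² - 14*h - 56)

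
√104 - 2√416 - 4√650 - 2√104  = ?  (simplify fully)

√104 = 2*√26; 2√416 = 8*√26; 4√650 = 20*√26; 2√104 = 4*√26
Combine: (2 - 8 - 20 - 4)·√26 = -30*√26

-30*√26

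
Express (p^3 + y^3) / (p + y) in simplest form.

p^2 - p*y + y^2

y^3 + p^3 = (p + y)(p^2 - p*y + y^2).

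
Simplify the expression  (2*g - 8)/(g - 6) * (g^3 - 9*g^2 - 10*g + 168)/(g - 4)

2*g^2 - 6*g - 56

Factor: 2*g - 8 = 2*(g - 4);  g^3 - 9*g^2 - 10*g + 168 = (g - 7)*(g - 6)*(g + 4)
Cancel the common factors (g - 6), (g - 4).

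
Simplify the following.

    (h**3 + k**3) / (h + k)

Apply the sum-of-cubes factorisation and cancel (h + k).

h**2 - h*k + k**2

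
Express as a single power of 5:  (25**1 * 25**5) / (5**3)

5**9

25**1 = 5**2; 25**5 = 5**10; 5**3 = 5**3
Combine exponents: 5**9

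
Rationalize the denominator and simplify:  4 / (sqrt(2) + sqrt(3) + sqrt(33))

(-16*sqrt(3) - 17*sqrt(2) + 3*sqrt(22) + 14*sqrt(33))/95

Group as (sqrt(3) + sqrt(33)) + sqrt(2); multiply by (sqrt(3) + sqrt(33)) - sqrt(2), then rationalise the remaining surd.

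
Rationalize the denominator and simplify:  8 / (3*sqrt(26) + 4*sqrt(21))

(-12*sqrt(26) + 16*sqrt(21))/51

Multiply numerator and denominator by -3*sqrt(26) + 4*sqrt(21).
Denominator becomes 102; numerator becomes -24*sqrt(26) + 32*sqrt(21).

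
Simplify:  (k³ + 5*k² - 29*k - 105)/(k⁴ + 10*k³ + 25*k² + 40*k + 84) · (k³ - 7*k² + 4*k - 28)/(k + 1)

Factor: k³ + 5*k² - 29*k - 105 = (k - 5)·(k + 3)·(k + 7);  k⁴ + 10*k³ + 25*k² + 40*k + 84 = (k + 3)·(k + 7)·(k² + 4);  k³ - 7*k² + 4*k - 28 = (k - 7)·(k² + 4)
Cancel the common factors (k² + 4), (k + 3), (k + 7).

(k² - 12*k + 35)/(k + 1)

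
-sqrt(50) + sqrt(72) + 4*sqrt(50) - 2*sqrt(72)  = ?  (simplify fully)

9*sqrt(2)

sqrt(50) = 5*sqrt(2); sqrt(72) = 6*sqrt(2); 4*sqrt(50) = 20*sqrt(2); 2*sqrt(72) = 12*sqrt(2)
Combine: (-5 + 6 + 20 - 12)·sqrt(2) = 9*sqrt(2)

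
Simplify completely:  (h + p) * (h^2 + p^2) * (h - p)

(h+p)(h-p) = h^2 - p^2; continue pairing.

h^4 - p^4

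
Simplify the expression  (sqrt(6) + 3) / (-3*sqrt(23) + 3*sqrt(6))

Multiply numerator and denominator by 3*sqrt(6) + 3*sqrt(23).
Denominator becomes -153; numerator becomes 18 + 9*sqrt(6) + 3*sqrt(138) + 9*sqrt(23).

(-3*sqrt(23) - sqrt(138) - 3*sqrt(6) - 6)/51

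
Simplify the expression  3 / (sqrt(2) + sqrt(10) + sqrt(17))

Group as (sqrt(2) + sqrt(10)) + sqrt(17); multiply by (sqrt(2) + sqrt(10)) - sqrt(17), then rationalise the remaining surd.

(-12*sqrt(85) - 15*sqrt(17) + 27*sqrt(10) + 75*sqrt(2))/55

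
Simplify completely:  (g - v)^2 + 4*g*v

(g + v)^2

After expansion: g^2 + 2*g*v + v^2 — a perfect-square trinomial.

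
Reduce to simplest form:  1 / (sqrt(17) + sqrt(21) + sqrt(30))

(-3*sqrt(1190) + 4*sqrt(30) + 13*sqrt(21) + 17*sqrt(17))/682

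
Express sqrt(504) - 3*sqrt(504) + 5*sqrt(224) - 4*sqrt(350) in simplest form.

-12*sqrt(14)

sqrt(504) = 6*sqrt(14); 3*sqrt(504) = 18*sqrt(14); 5*sqrt(224) = 20*sqrt(14); 4*sqrt(350) = 20*sqrt(14)
Combine: (6 - 18 + 20 - 20)·sqrt(14) = -12*sqrt(14)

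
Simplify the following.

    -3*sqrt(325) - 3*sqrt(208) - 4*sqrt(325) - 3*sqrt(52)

-53*sqrt(13)

3*sqrt(325) = 15*sqrt(13); 3*sqrt(208) = 12*sqrt(13); 4*sqrt(325) = 20*sqrt(13); 3*sqrt(52) = 6*sqrt(13)
Combine: (-15 - 12 - 20 - 6)·sqrt(13) = -53*sqrt(13)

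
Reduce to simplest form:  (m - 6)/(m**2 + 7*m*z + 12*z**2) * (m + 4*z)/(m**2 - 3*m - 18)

1/(m**2 + 3*m*z + 3*m + 9*z)

Factor: m**2 + 7*m*z + 12*z**2 = (m + 4*z)*(m + 3*z);  m**2 - 3*m - 18 = (m + 3)*(m - 6)
Cancel the common factors (m - 6), (m + 4*z).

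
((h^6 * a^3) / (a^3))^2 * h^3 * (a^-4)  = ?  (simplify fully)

Inside the bracket: h^6
Raise to the power 2: h^12
Multiply by h^3 * (a^-4): add exponents.

h^15/a^4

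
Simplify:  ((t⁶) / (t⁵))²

t²

Inside the bracket: t¹
Raise to the power 2: t²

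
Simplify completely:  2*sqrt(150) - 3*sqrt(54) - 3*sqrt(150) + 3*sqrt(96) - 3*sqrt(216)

-20*sqrt(6)

2*sqrt(150) = 10*sqrt(6); 3*sqrt(54) = 9*sqrt(6); 3*sqrt(150) = 15*sqrt(6); 3*sqrt(96) = 12*sqrt(6); 3*sqrt(216) = 18*sqrt(6)
Combine: (10 - 9 - 15 + 12 - 18)·sqrt(6) = -20*sqrt(6)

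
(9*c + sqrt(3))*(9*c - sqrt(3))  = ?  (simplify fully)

Product of conjugates: (P+Q)(P-Q) = P**2 - Q**2.

81*c**2 - 3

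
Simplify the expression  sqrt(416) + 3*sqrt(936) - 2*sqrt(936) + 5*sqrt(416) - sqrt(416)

26*sqrt(26)

sqrt(416) = 4*sqrt(26); 3*sqrt(936) = 18*sqrt(26); 2*sqrt(936) = 12*sqrt(26); 5*sqrt(416) = 20*sqrt(26); sqrt(416) = 4*sqrt(26)
Combine: (4 + 18 - 12 + 20 - 4)·sqrt(26) = 26*sqrt(26)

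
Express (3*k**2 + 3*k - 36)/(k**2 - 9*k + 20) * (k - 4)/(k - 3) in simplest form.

Factor: 3*k**2 + 3*k - 36 = 3*(k - 3)*(k + 4);  k**2 - 9*k + 20 = (k - 4)*(k - 5)
Cancel the common factors (k - 3), (k - 4).

(3*k + 12)/(k - 5)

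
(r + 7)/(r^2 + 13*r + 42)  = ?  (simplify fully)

Factor: r^2 + 13*r + 42 = (r + 6)*(r + 7)
Cancel the common factor (r + 7).

1/(r + 6)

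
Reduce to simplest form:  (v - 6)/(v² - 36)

1/(v + 6)

Factor: v² - 36 = (v - 6)·(v + 6)
Cancel the common factor (v - 6).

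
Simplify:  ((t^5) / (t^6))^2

t^(-2)

Inside the bracket: (t^-1)
Raise to the power 2: (t^-2)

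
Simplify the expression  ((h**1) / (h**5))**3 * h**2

Inside the bracket: (h**-4)
Raise to the power 3: (h**-12)
Multiply by h**2: add exponents.

h**(-10)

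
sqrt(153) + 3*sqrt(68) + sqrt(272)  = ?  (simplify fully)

sqrt(153) = 3*sqrt(17); 3*sqrt(68) = 6*sqrt(17); sqrt(272) = 4*sqrt(17)
Combine: (3 + 6 + 4)·sqrt(17) = 13*sqrt(17)

13*sqrt(17)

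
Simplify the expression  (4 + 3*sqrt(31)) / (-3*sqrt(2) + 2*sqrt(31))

(12*sqrt(2) + 8*sqrt(31) + 9*sqrt(62) + 186)/106

Multiply numerator and denominator by 3*sqrt(2) + 2*sqrt(31).
Denominator becomes 106; numerator becomes 12*sqrt(2) + 8*sqrt(31) + 9*sqrt(62) + 186.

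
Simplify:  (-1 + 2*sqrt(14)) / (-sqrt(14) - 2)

Multiply numerator and denominator by -2 + sqrt(14).
Denominator becomes -10; numerator becomes -5*sqrt(14) + 30.

(-6 + sqrt(14))/2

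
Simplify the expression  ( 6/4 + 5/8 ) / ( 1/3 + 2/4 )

Numerator: 6/4 + 5/8 = 17/8
Denominator: 1/3 + 2/4 = 5/6
Divide: (17/8) · (6/5) = 51/20

51/20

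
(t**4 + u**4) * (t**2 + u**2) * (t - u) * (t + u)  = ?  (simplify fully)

Telescope via difference of squares: (t+u)(t-u) = t**2 - u**2, then repeat with the next factor.

t**8 - u**8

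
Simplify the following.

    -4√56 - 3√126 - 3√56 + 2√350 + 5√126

4√56 = 8*√14; 3√126 = 9*√14; 3√56 = 6*√14; 2√350 = 10*√14; 5√126 = 15*√14
Combine: (-8 - 9 - 6 + 10 + 15)·√14 = 2*√14

2*√14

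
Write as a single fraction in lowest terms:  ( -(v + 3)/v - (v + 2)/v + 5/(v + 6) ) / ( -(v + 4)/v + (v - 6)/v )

Numerator: -(v + 3)/v - (v + 2)/v + 5/(v + 6) = (-2*v^2 - 12*v - 30)/(v^2 + 6*v)
Denominator: -(v + 4)/v + (v - 6)/v = -10/v
Divide: ((-2*v^2 - 12*v - 30)/(v^2 + 6*v)) · (-v/10) = (v^2 + 6*v + 15)/(5*v + 30)

(v^2 + 6*v + 15)/(5*v + 30)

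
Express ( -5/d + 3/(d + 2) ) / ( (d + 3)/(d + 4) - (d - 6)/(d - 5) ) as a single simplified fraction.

Numerator: -5/d + 3/(d + 2) = (-2*d - 10)/(d² + 2*d)
Denominator: (d + 3)/(d + 4) - (d - 6)/(d - 5) = 9/(d² - d - 20)
Divide: ((-2*d - 10)/(d² + 2*d)) · (d²/9 - d/9 - 20/9) = (-2*d³ - 8*d² + 50*d + 200)/(9*d² + 18*d)

(-2*d³ - 8*d² + 50*d + 200)/(9*d² + 18*d)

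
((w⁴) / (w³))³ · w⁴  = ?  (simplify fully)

Inside the bracket: w¹
Raise to the power 3: w³
Multiply by w⁴: add exponents.

w⁷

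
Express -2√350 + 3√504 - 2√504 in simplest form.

-4*√14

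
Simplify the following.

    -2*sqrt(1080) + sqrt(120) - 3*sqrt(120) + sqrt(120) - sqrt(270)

2*sqrt(1080) = 12*sqrt(30); sqrt(120) = 2*sqrt(30); 3*sqrt(120) = 6*sqrt(30); sqrt(120) = 2*sqrt(30); sqrt(270) = 3*sqrt(30)
Combine: (-12 + 2 - 6 + 2 - 3)·sqrt(30) = -17*sqrt(30)

-17*sqrt(30)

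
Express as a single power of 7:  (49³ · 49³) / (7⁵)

49³ = 7^6; 49³ = 7^6; 7⁵ = 7^5
Combine exponents: 7^7

7^7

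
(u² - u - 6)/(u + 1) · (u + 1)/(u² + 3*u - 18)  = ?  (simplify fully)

Factor: u² - u - 6 = (u - 3)·(u + 2);  u² + 3*u - 18 = (u + 6)·(u - 3)
Cancel the common factors (u - 3), (u + 1).

(u + 2)/(u + 6)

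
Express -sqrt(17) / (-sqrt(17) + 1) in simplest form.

(sqrt(17) + 17)/16

Multiply numerator and denominator by 1 + sqrt(17).
Denominator becomes -16; numerator becomes -17 - sqrt(17).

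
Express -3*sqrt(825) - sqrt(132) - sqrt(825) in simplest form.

3*sqrt(825) = 15*sqrt(33); sqrt(132) = 2*sqrt(33); sqrt(825) = 5*sqrt(33)
Combine: (-15 - 2 - 5)·sqrt(33) = -22*sqrt(33)

-22*sqrt(33)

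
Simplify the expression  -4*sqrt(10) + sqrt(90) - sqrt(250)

4*sqrt(10) = 4*sqrt(10); sqrt(90) = 3*sqrt(10); sqrt(250) = 5*sqrt(10)
Combine: (-4 + 3 - 5)·sqrt(10) = -6*sqrt(10)

-6*sqrt(10)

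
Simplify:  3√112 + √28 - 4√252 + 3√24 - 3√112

3√112 = 12*√7; √28 = 2*√7; 4√252 = 24*√7; 3√24 = 6*√6; 3√112 = 12*√7

-22*√7 + 6*√6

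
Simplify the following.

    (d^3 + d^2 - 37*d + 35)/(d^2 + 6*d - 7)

Factor: d^3 + d^2 - 37*d + 35 = (d + 7)*(d - 1)*(d - 5);  d^2 + 6*d - 7 = (d - 1)*(d + 7)
Cancel the common factors (d + 7), (d - 1).

d - 5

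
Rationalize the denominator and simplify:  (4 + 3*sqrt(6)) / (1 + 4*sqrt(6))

Multiply numerator and denominator by -4*sqrt(6) + 1.
Denominator becomes -95; numerator becomes -68 - 13*sqrt(6).

(13*sqrt(6) + 68)/95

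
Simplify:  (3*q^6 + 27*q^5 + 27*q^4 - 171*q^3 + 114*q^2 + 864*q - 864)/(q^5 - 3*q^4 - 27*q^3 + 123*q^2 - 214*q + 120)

Factor: 3*q^6 + 27*q^5 + 27*q^4 - 171*q^3 + 114*q^2 + 864*q - 864 = 3*(q + 3)*(q^2 - 3*q + 4)*(q + 4)*(q - 1)*(q + 6);  q^5 - 3*q^4 - 27*q^3 + 123*q^2 - 214*q + 120 = (q - 5)*(q + 6)*(q^2 - 3*q + 4)*(q - 1)
Cancel the common factors (q^2 - 3*q + 4), (q + 6), (q - 1).

(3*q^2 + 21*q + 36)/(q - 5)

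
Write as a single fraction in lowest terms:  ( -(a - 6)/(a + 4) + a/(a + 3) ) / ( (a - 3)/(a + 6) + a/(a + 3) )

Numerator: -(a - 6)/(a + 4) + a/(a + 3) = (7*a + 18)/(a^2 + 7*a + 12)
Denominator: (a - 3)/(a + 6) + a/(a + 3) = (2*a^2 + 6*a - 9)/(a^2 + 9*a + 18)
Divide: ((7*a + 18)/(a^2 + 7*a + 12)) · ((a^2 + 9*a + 18)/(2*a^2 + 6*a - 9)) = (7*a^2 + 60*a + 108)/(2*a^3 + 14*a^2 + 15*a - 36)

(7*a^2 + 60*a + 108)/(2*a^3 + 14*a^2 + 15*a - 36)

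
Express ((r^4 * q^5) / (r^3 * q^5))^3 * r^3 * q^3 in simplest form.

q^3*r^6

Inside the bracket: r^1
Raise to the power 3: r^3
Multiply by r^3 * q^3: add exponents.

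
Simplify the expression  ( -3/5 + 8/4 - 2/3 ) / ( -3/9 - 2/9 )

Numerator: -3/5 + 8/4 - 2/3 = 11/15
Denominator: -3/9 - 2/9 = -5/9
Divide: (11/15) · (-9/5) = -33/25

-33/25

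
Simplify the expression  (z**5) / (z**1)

Quotient: z**4

z**4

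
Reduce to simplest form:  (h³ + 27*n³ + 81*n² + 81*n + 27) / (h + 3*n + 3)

Factor as (a+b)(a^2-ab+b^2) with a=h, b=(3*n + 3).

h² - 3*h*n - 3*h + 9*n² + 18*n + 9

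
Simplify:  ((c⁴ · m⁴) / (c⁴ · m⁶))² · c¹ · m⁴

c

Inside the bracket: (m^-2)
Raise to the power 2: (m^-4)
Multiply by c¹ · m⁴: add exponents.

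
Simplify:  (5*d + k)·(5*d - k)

Product of conjugates: (P+Q)(P-Q) = P^2 - Q^2.

25*d² - k²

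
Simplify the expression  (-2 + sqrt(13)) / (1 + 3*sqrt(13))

(-7*sqrt(13) + 41)/116

Multiply numerator and denominator by -3*sqrt(13) + 1.
Denominator becomes -116; numerator becomes -41 + 7*sqrt(13).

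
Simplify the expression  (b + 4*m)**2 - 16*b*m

(b - 4*m)**2

After expansion: b**2 - 8*b*m + 16*m**2 — a perfect-square trinomial.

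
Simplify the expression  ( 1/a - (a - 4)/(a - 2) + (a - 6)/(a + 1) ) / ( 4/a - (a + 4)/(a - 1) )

(4*a^3 - 19*a^2 + 17*a - 2)/(a^4 - a^3 + 2*a^2 - 4*a - 8)

Numerator: 1/a - (a - 4)/(a - 2) + (a - 6)/(a + 1) = (-4*a^2 + 15*a - 2)/(a^3 - a^2 - 2*a)
Denominator: 4/a - (a + 4)/(a - 1) = (-a^2 - 4)/(a^2 - a)
Divide: ((-4*a^2 + 15*a - 2)/(a^3 - a^2 - 2*a)) · ((a^2 - a)/(-a^2 - 4)) = (4*a^3 - 19*a^2 + 17*a - 2)/(a^4 - a^3 + 2*a^2 - 4*a - 8)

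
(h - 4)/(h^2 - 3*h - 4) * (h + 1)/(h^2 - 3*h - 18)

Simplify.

1/(h^2 - 3*h - 18)

Factor: h^2 - 3*h - 4 = (h - 4)*(h + 1);  h^2 - 3*h - 18 = (h + 3)*(h - 6)
Cancel the common factors (h - 4), (h + 1).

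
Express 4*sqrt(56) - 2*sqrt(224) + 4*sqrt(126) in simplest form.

12*sqrt(14)

4*sqrt(56) = 8*sqrt(14); 2*sqrt(224) = 8*sqrt(14); 4*sqrt(126) = 12*sqrt(14)
Combine: (8 - 8 + 12)·sqrt(14) = 12*sqrt(14)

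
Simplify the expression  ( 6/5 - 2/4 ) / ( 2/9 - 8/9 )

-21/20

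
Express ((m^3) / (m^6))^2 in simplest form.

m^(-6)

Inside the bracket: (m^-3)
Raise to the power 2: (m^-6)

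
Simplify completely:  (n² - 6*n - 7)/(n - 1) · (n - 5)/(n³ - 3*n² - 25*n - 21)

(n - 5)/(n² + 2*n - 3)

Factor: n² - 6*n - 7 = (n - 7)·(n + 1);  n³ - 3*n² - 25*n - 21 = (n - 7)·(n + 1)·(n + 3)
Cancel the common factors (n - 7), (n + 1).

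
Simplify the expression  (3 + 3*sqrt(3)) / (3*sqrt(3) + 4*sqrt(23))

(-27 - 9*sqrt(3) + 12*sqrt(23) + 12*sqrt(69))/341

Multiply numerator and denominator by -4*sqrt(23) + 3*sqrt(3).
Denominator becomes -341; numerator becomes -12*sqrt(69) - 12*sqrt(23) + 9*sqrt(3) + 27.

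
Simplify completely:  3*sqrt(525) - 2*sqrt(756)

3*sqrt(525) = 15*sqrt(21); 2*sqrt(756) = 12*sqrt(21)
Combine: (15 - 12)·sqrt(21) = 3*sqrt(21)

3*sqrt(21)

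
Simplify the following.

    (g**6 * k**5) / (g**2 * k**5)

g**4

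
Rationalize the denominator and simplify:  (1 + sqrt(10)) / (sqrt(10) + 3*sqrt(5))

(-10 - sqrt(10) + 3*sqrt(5) + 15*sqrt(2))/35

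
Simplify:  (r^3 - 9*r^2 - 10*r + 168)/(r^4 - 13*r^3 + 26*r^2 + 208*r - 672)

1/(r - 4)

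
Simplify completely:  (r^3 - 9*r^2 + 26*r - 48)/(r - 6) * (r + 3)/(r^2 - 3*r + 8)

r + 3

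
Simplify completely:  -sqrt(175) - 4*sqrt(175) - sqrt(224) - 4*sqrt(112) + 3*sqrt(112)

sqrt(175) = 5*sqrt(7); 4*sqrt(175) = 20*sqrt(7); sqrt(224) = 4*sqrt(14); 4*sqrt(112) = 16*sqrt(7); 3*sqrt(112) = 12*sqrt(7)

-29*sqrt(7) - 4*sqrt(14)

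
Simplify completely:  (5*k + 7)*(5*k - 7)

25*k^2 - 49

(5*k)^2 - (7)^2 = 25*k^2 - 49.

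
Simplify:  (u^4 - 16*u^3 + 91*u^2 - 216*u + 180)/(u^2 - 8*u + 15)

u^2 - 8*u + 12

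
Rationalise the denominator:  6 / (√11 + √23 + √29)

Group as (√23 + √29) + √11; multiply by (√23 + √29) - √11, then rationalise the remaining surd.

(-4*√7337 + 10*√29 + 34*√23 + 82*√11)/329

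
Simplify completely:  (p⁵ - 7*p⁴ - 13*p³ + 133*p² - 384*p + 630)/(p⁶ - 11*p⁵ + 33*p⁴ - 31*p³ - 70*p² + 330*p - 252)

(p + 5)/(p² + p - 2)

Factor: p⁵ - 7*p⁴ - 13*p³ + 133*p² - 384*p + 630 = (p - 7)·(p - 3)·(p² - 2*p + 6)·(p + 5);  p⁶ - 11*p⁵ + 33*p⁴ - 31*p³ - 70*p² + 330*p - 252 = (p² - 2*p + 6)·(p - 1)·(p + 2)·(p - 7)·(p - 3)
Cancel the common factors (p² - 2*p + 6), (p - 3), (p - 7).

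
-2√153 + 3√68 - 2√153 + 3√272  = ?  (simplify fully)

6*√17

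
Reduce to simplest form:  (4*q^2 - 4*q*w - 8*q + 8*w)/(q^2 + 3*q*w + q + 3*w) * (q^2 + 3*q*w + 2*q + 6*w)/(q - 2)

(4*q^2 - 4*q*w + 8*q - 8*w)/(q + 1)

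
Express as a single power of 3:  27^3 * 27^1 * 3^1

3^13

27^3 = 3^9; 27^1 = 3^3; 3^1 = 3^1
Combine exponents: 3^13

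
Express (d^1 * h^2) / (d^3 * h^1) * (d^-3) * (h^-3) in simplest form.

Quotient: (d^-2) * h^1
Multiply by (d^-3) * (h^-3): add exponents.

1/(d^5*h^2)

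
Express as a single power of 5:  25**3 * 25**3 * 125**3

5**21

25**3 = 5**6; 25**3 = 5**6; 125**3 = 5**9
Combine exponents: 5**21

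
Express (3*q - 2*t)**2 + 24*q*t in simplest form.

(3*q + 2*t)**2

Expand the square and combine the 24*q*t term.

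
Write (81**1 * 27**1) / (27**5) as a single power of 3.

3**(-8)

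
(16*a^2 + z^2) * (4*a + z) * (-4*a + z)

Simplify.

-256*a^4 + z^4

Pair the conjugate factors: (z+(4*a))(z-(4*a)) = -16*a^2 + z^2, then repeat with the next factor.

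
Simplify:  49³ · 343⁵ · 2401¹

49³ = 7^6; 343⁵ = 7^15; 2401¹ = 7^4
Combine exponents: 7^25

7^25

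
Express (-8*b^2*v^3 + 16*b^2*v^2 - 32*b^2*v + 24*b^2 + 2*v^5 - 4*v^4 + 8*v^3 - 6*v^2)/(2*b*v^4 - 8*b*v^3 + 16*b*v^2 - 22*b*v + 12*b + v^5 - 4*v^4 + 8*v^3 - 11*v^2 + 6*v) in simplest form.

Factor: -8*b^2*v^3 + 16*b^2*v^2 - 32*b^2*v + 24*b^2 + 2*v^5 - 4*v^4 + 8*v^3 - 6*v^2 = 2*(v - 1)*(v^2 - v + 3)*(2*b + v)*(-2*b + v);  2*b*v^4 - 8*b*v^3 + 16*b*v^2 - 22*b*v + 12*b + v^5 - 4*v^4 + 8*v^3 - 11*v^2 + 6*v = (v - 1)*(v - 2)*(v^2 - v + 3)*(2*b + v)
Cancel the common factors (v^2 - v + 3), (v - 1), (2*b + v).

(-4*b + 2*v)/(v - 2)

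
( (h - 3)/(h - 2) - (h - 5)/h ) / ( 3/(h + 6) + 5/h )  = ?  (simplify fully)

Numerator: (h - 3)/(h - 2) - (h - 5)/h = (4*h - 10)/(h^2 - 2*h)
Denominator: 3/(h + 6) + 5/h = (8*h + 30)/(h^2 + 6*h)
Divide: ((4*h - 10)/(h^2 - 2*h)) · ((h^2 + 6*h)/(8*h + 30)) = (2*h^2 + 7*h - 30)/(4*h^2 + 7*h - 30)

(2*h^2 + 7*h - 30)/(4*h^2 + 7*h - 30)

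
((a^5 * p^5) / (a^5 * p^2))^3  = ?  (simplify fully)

Inside the bracket: p^3
Raise to the power 3: p^9

p^9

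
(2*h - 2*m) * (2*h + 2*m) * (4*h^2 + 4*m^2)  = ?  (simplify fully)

16*h^4 - 16*m^4

((2*h)+(2*m))((2*h)-(2*m)) = 4*h^2 - 4*m^2; continue pairing.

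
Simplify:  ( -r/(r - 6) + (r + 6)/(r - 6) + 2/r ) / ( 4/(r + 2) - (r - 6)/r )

Numerator: -r/(r - 6) + (r + 6)/(r - 6) + 2/r = (8*r - 12)/(r^2 - 6*r)
Denominator: 4/(r + 2) - (r - 6)/r = (-r^2 + 8*r + 12)/(r^2 + 2*r)
Divide: ((8*r - 12)/(r^2 - 6*r)) · ((r^2 + 2*r)/(-r^2 + 8*r + 12)) = (-8*r^2 - 4*r + 24)/(r^3 - 14*r^2 + 36*r + 72)

(-8*r^2 - 4*r + 24)/(r^3 - 14*r^2 + 36*r + 72)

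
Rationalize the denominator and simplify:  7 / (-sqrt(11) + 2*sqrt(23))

(7*sqrt(11) + 14*sqrt(23))/81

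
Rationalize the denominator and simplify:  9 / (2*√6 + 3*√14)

(-6*√6 + 9*√14)/34

Multiply numerator and denominator by -3*√14 + 2*√6.
Denominator becomes -102; numerator becomes -27*√14 + 18*√6.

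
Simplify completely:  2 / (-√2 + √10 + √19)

Group as (√10 + √19) - √2; multiply by (√10 + √19) + √2, then rationalise the remaining surd.

(-54*√2 - 14*√19 + 22*√10 + 8*√95)/31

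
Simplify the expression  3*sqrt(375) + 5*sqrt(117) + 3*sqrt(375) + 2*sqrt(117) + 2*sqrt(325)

3*sqrt(375) = 15*sqrt(15); 5*sqrt(117) = 15*sqrt(13); 3*sqrt(375) = 15*sqrt(15); 2*sqrt(117) = 6*sqrt(13); 2*sqrt(325) = 10*sqrt(13)

31*sqrt(13) + 30*sqrt(15)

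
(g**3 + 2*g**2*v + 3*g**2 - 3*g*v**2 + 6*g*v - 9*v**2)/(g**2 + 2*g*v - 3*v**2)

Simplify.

g + 3

Factor: g**3 + 2*g**2*v + 3*g**2 - 3*g*v**2 + 6*g*v - 9*v**2 = (g - v)*(g + 3)*(g + 3*v);  g**2 + 2*g*v - 3*v**2 = (g + 3*v)*(g - v)
Cancel the common factors (g + 3*v), (g - v).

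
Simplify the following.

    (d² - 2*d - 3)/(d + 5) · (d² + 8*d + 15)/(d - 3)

Factor: d² - 2*d - 3 = (d - 3)·(d + 1);  d² + 8*d + 15 = (d + 5)·(d + 3)
Cancel the common factors (d - 3), (d + 5).

d² + 4*d + 3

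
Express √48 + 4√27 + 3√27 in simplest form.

√48 = 4*√3; 4√27 = 12*√3; 3√27 = 9*√3
Combine: (4 + 12 + 9)·√3 = 25*√3

25*√3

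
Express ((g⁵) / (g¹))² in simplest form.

Inside the bracket: g⁴
Raise to the power 2: g⁸

g⁸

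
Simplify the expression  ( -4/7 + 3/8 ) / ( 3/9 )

-33/56

Numerator: -4/7 + 3/8 = -11/56
Denominator: 3/9 = 1/3
Divide: (-11/56) · (3) = -33/56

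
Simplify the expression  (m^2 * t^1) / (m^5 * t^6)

Quotient: (m^-3) * (t^-5)

1/(m^3*t^5)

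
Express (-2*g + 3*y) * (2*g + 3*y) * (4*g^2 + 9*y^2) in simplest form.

-16*g^4 + 81*y^4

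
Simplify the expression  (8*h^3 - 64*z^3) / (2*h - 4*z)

4*h^2 + 8*h*z + 16*z^2

Apply the difference-of-cubes factorisation and cancel (2*h - 4*z).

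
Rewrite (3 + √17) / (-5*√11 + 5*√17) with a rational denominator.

Multiply numerator and denominator by 5*√11 + 5*√17.
Denominator becomes 150; numerator becomes 15*√11 + 15*√17 + 5*√187 + 85.

(3*√11 + 3*√17 + √187 + 17)/30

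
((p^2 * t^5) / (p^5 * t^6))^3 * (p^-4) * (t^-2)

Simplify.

Inside the bracket: (p^-3) * (t^-1)
Raise to the power 3: (p^-9) * (t^-3)
Multiply by (p^-4) * (t^-2): add exponents.

1/(p^13*t^5)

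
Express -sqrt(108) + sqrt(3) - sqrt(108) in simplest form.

sqrt(108) = 6*sqrt(3); sqrt(3) = sqrt(3); sqrt(108) = 6*sqrt(3)
Combine: (-6 + 1 - 6)·sqrt(3) = -11*sqrt(3)

-11*sqrt(3)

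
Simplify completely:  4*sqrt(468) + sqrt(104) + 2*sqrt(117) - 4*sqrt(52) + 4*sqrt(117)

2*sqrt(26) + 34*sqrt(13)

4*sqrt(468) = 24*sqrt(13); sqrt(104) = 2*sqrt(26); 2*sqrt(117) = 6*sqrt(13); 4*sqrt(52) = 8*sqrt(13); 4*sqrt(117) = 12*sqrt(13)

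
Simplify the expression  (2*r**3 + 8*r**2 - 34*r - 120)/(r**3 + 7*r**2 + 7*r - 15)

Factor: 2*r**3 + 8*r**2 - 34*r - 120 = 2*(r + 3)*(r + 5)*(r - 4);  r**3 + 7*r**2 + 7*r - 15 = (r + 3)*(r + 5)*(r - 1)
Cancel the common factors (r + 3), (r + 5).

(2*r - 8)/(r - 1)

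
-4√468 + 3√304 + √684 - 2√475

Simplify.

4√468 = 24*√13; 3√304 = 12*√19; √684 = 6*√19; 2√475 = 10*√19

-24*√13 + 8*√19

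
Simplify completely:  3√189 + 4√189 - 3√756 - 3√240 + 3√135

-3*√15 + 3*√21

3√189 = 9*√21; 4√189 = 12*√21; 3√756 = 18*√21; 3√240 = 12*√15; 3√135 = 9*√15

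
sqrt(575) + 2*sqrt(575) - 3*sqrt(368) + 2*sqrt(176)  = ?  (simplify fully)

3*sqrt(23) + 8*sqrt(11)

sqrt(575) = 5*sqrt(23); 2*sqrt(575) = 10*sqrt(23); 3*sqrt(368) = 12*sqrt(23); 2*sqrt(176) = 8*sqrt(11)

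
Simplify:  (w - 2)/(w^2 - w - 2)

Factor: w^2 - w - 2 = (w - 2)*(w + 1)
Cancel the common factor (w - 2).

1/(w + 1)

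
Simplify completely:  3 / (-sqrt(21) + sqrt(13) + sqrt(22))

Group as (sqrt(13) + sqrt(22)) - sqrt(21); multiply by (sqrt(13) + sqrt(22)) + sqrt(21), then rationalise the remaining surd.

(-7*sqrt(21) + 6*sqrt(22) + 15*sqrt(13) + sqrt(6006))/158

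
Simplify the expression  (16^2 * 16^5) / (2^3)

16^2 = 2^8; 16^5 = 2^20; 2^3 = 2^3
Combine exponents: 2^25

2^25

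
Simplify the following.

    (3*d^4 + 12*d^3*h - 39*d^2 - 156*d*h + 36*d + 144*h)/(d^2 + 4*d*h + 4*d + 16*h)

Factor: 3*d^4 + 12*d^3*h - 39*d^2 - 156*d*h + 36*d + 144*h = 3*(d - 1)*(d - 3)*(d + 4*h)*(d + 4);  d^2 + 4*d*h + 4*d + 16*h = (d + 4)*(d + 4*h)
Cancel the common factors (d + 4), (d + 4*h).

3*d^2 - 12*d + 9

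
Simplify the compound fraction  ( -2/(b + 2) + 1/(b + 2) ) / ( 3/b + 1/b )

-b/(4*b + 8)

Numerator: -2/(b + 2) + 1/(b + 2) = -1/(b + 2)
Denominator: 3/b + 1/b = 4/b
Divide: (-1/(b + 2)) · (b/4) = -b/(4*b + 8)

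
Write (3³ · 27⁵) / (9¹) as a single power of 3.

3³ = 3^3; 27⁵ = 3^15; 9¹ = 3^2
Combine exponents: 3^16

3^16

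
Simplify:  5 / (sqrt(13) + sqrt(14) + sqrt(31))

(-5*sqrt(5642) - 10*sqrt(31) + 75*sqrt(14) + 80*sqrt(13))/356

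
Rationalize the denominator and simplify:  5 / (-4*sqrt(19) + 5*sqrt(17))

Multiply numerator and denominator by 4*sqrt(19) + 5*sqrt(17).
Denominator becomes 121; numerator becomes 20*sqrt(19) + 25*sqrt(17).

(20*sqrt(19) + 25*sqrt(17))/121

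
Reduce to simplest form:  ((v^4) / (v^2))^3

Inside the bracket: v^2
Raise to the power 3: v^6

v^6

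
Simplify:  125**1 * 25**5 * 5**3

5**16

125**1 = 5**3; 25**5 = 5**10; 5**3 = 5**3
Combine exponents: 5**16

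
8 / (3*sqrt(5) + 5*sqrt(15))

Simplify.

(-12*sqrt(5) + 20*sqrt(15))/165

Multiply numerator and denominator by -5*sqrt(15) + 3*sqrt(5).
Denominator becomes -330; numerator becomes -40*sqrt(15) + 24*sqrt(5).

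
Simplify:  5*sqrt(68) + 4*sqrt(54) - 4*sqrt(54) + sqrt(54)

3*sqrt(6) + 10*sqrt(17)

5*sqrt(68) = 10*sqrt(17); 4*sqrt(54) = 12*sqrt(6); 4*sqrt(54) = 12*sqrt(6); sqrt(54) = 3*sqrt(6)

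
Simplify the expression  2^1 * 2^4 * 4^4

2^13

2^1 = 2^1; 2^4 = 2^4; 4^4 = 2^8
Combine exponents: 2^13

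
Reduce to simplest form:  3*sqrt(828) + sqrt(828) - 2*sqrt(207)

18*sqrt(23)

3*sqrt(828) = 18*sqrt(23); sqrt(828) = 6*sqrt(23); 2*sqrt(207) = 6*sqrt(23)
Combine: (18 + 6 - 6)·sqrt(23) = 18*sqrt(23)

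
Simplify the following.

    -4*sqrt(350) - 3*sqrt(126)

-29*sqrt(14)

4*sqrt(350) = 20*sqrt(14); 3*sqrt(126) = 9*sqrt(14)
Combine: (-20 - 9)·sqrt(14) = -29*sqrt(14)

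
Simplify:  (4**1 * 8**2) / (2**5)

2**3

4**1 = 2**2; 8**2 = 2**6; 2**5 = 2**5
Combine exponents: 2**3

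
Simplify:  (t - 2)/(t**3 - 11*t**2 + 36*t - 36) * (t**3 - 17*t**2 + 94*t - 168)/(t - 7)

Factor: t**3 - 11*t**2 + 36*t - 36 = (t - 2)*(t - 6)*(t - 3);  t**3 - 17*t**2 + 94*t - 168 = (t - 6)*(t - 7)*(t - 4)
Cancel the common factors (t - 2), (t - 7), (t - 6).

(t - 4)/(t - 3)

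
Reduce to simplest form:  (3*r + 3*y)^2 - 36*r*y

Expand the square and combine the 36*r*y term.

9*(r - y)^2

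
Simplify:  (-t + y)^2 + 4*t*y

Expand the square and combine the 4*t*y term.

(t + y)^2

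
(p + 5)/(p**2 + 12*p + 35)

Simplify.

Factor: p**2 + 12*p + 35 = (p + 7)*(p + 5)
Cancel the common factor (p + 5).

1/(p + 7)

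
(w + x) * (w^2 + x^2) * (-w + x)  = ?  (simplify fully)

Telescope via difference of squares: (x+w)(x-w) = -w^2 + x^2, then repeat with the next factor.

-w^4 + x^4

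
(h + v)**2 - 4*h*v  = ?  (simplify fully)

Expand the square and combine the 4*h*v term.

(h - v)**2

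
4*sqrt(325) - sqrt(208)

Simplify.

4*sqrt(325) = 20*sqrt(13); sqrt(208) = 4*sqrt(13)
Combine: (20 - 4)·sqrt(13) = 16*sqrt(13)

16*sqrt(13)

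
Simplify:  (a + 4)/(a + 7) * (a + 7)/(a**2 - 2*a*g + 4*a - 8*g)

Factor: a**2 - 2*a*g + 4*a - 8*g = (a - 2*g)*(a + 4)
Cancel the common factors (a + 7), (a + 4).

1/(a - 2*g)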